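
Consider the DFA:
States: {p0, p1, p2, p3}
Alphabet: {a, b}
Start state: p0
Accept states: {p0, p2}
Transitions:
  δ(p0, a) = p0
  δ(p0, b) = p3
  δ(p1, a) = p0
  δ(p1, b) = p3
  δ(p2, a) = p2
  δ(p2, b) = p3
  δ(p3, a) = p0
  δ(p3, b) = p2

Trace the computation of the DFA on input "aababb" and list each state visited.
read 'a': p0 → p0
  read 'a': p0 → p0
  read 'b': p0 → p3
  read 'a': p3 → p0
  read 'b': p0 → p3
  read 'b': p3 → p2
p0 -> p0 -> p0 -> p3 -> p0 -> p3 -> p2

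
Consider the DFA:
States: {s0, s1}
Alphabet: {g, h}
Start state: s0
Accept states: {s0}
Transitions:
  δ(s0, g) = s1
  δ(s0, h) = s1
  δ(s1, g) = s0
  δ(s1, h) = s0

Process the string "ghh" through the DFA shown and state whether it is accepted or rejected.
Processing string "ghh":
  s0 --g--> s1
  s1 --h--> s0
  s0 --h--> s1
Final state: s1
Accept states: {s0}
No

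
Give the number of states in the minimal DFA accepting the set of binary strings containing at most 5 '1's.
By Myhill–Nerode, count the distinguishable equivalence classes: 7 classes — having seen 0, 1, …, 5, or >5 copies of '1'; counts 0 through 5 are accepting and >5 is dead.
7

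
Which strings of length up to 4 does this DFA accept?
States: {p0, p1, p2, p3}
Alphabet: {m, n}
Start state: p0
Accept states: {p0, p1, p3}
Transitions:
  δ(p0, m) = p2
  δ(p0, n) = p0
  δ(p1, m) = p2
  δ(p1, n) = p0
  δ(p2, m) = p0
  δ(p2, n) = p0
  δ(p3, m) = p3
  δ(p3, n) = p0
ε, n, mm, mn, nn, mmn, mnn, nmm, nmn, nnn, mmmm, mmmn, mmnn, mnmm, mnmn, mnnn, nmmn, nmnn, nnmm, nnmn, nnnn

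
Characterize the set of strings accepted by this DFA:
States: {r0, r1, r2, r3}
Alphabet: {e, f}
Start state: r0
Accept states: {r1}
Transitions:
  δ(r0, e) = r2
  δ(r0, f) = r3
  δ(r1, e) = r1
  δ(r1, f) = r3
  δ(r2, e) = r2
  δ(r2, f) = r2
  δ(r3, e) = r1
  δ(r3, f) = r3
Testing a few strings:
  'fe' → accept
  'e' → reject
  'eff' → reject
  'fff' → reject
State roles: r0=no input read; r1=started with f, last symbol e; r2=started with e (dead); r3=started with f, last symbol f
All strings over {e,f} that start with f and end with e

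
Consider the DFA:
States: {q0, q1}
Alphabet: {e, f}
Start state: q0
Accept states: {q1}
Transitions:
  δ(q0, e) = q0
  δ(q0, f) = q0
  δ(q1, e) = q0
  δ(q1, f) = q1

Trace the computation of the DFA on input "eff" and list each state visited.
read 'e': q0 → q0
  read 'f': q0 → q0
  read 'f': q0 → q0
q0 -> q0 -> q0 -> q0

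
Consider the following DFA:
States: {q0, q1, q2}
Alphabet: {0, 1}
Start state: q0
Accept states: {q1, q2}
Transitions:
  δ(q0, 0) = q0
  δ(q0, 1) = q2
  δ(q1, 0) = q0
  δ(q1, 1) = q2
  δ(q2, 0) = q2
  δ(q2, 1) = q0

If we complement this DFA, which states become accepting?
Complement accept states = All states \ Original accept states
= {q0, q1, q2} \ {q1, q2}
{q0}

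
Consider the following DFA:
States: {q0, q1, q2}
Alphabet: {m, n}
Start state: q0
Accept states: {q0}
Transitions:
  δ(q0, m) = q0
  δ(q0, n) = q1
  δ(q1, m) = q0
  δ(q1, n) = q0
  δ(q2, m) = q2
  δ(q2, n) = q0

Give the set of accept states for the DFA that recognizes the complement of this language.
Complement accept states = All states \ Original accept states
= {q0, q1, q2} \ {q0}
{q1, q2}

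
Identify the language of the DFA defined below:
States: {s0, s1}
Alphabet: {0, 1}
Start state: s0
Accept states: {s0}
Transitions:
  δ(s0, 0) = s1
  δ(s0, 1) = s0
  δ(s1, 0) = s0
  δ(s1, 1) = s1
Testing a few strings:
  '1' → accept
  '01' → reject
  '00' → accept
  '011' → reject
State roles: s0=even number of 0's so far; s1=odd number of 0's so far
All binary strings with an even number of 0's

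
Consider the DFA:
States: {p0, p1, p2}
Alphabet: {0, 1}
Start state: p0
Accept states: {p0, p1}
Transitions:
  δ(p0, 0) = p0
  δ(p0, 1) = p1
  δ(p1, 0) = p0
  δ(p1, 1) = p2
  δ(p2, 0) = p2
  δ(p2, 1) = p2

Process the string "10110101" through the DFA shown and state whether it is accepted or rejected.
Processing string "10110101":
  p0 --1--> p1
  p1 --0--> p0
  p0 --1--> p1
  p1 --1--> p2
  p2 --0--> p2
  p2 --1--> p2
  p2 --0--> p2
  p2 --1--> p2
Final state: p2
Accept states: {p0, p1}
No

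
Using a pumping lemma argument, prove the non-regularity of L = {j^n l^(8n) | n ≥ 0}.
Assume L is regular with pumping length p. Idea: pumping the j-block breaks the 1:8 ratio.
Choose s = j^p l^(8p) (length 9p ≥ p). By the pumping lemma, s = xyz with |xy| ≤ p, |y| > 0, so y = j^k with k ≥ 1. Then xy²z = j^(p+k) l^(8p). For this to be in L we would need 8p = 8(p+k), i.e. 8k = 0, contradicting k ≥ 1. So xy²z ∉ L.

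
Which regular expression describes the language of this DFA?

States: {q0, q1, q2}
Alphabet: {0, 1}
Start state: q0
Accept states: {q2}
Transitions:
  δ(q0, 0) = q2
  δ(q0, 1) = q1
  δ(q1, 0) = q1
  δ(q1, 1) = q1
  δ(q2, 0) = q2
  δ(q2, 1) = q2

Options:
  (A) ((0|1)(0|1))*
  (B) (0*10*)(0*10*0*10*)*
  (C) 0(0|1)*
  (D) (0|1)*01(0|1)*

Check each option against the DFA on short strings; one disagreement eliminates an option:
  (A) ((0|1)(0|1))*: on ε the DFA stays in q0 and rejects (q0 ∉ Accept), but the regex matches it → eliminate
  (B) (0*10*)(0*10*0*10*)*: on '0' the DFA goes q0 → q2 and accepts (q2 ∈ Accept), but the regex does not match it → eliminate
  (C) 0(0|1)*: agrees with the DFA on every string of length ≤ 6
  (D) (0|1)*01(0|1)*: on '0' the DFA goes q0 → q2 and accepts (q2 ∈ Accept), but the regex does not match it → eliminate
Only (C) is consistent with the DFA.
(C) 0(0|1)*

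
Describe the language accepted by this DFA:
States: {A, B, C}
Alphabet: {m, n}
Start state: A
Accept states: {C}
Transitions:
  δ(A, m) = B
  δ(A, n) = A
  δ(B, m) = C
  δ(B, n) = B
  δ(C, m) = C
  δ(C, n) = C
Testing a few strings:
  'mn' → reject
  'n' → reject
  'nmm' → accept
  'mmnm' → accept
State roles: A=zero m's seen; B=one m seen; C=≥ two m's seen
All strings over {m,n} containing at least two m's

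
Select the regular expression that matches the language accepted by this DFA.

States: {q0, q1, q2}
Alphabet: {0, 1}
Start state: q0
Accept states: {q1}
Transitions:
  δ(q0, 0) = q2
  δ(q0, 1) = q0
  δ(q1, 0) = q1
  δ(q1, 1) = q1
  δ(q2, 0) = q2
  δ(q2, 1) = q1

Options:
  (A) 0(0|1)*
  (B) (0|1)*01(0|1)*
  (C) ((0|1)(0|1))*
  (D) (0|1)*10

Check each option against the DFA on short strings; one disagreement eliminates an option:
  (A) 0(0|1)*: on '0' the DFA goes q0 → q2 and rejects (q2 ∉ Accept), but the regex matches it → eliminate
  (B) (0|1)*01(0|1)*: agrees with the DFA on every string of length ≤ 6
  (C) ((0|1)(0|1))*: on ε the DFA stays in q0 and rejects (q0 ∉ Accept), but the regex matches it → eliminate
  (D) (0|1)*10: on '01' the DFA goes q0 → q2 → q1 and accepts (q1 ∈ Accept), but the regex does not match it → eliminate
Only (B) is consistent with the DFA.
(B) (0|1)*01(0|1)*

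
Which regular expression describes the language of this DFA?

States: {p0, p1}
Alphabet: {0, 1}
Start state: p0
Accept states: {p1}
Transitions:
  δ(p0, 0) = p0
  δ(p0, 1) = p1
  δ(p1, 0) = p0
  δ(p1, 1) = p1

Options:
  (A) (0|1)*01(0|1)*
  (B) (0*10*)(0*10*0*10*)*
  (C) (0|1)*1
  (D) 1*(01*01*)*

Check each option against the DFA on short strings; one disagreement eliminates an option:
  (A) (0|1)*01(0|1)*: on '1' the DFA goes p0 → p1 and accepts (p1 ∈ Accept), but the regex does not match it → eliminate
  (B) (0*10*)(0*10*0*10*)*: on '10' the DFA goes p0 → p1 → p0 and rejects (p0 ∉ Accept), but the regex matches it → eliminate
  (C) (0|1)*1: agrees with the DFA on every string of length ≤ 6
  (D) 1*(01*01*)*: on ε the DFA stays in p0 and rejects (p0 ∉ Accept), but the regex matches it → eliminate
Only (C) is consistent with the DFA.
(C) (0|1)*1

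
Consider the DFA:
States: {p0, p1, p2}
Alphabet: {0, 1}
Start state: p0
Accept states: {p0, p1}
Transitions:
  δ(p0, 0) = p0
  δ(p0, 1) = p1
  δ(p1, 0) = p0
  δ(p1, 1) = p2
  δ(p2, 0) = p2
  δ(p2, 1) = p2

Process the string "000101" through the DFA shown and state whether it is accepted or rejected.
Processing string "000101":
  p0 --0--> p0
  p0 --0--> p0
  p0 --0--> p0
  p0 --1--> p1
  p1 --0--> p0
  p0 --1--> p1
Final state: p1
Accept states: {p0, p1}
Yes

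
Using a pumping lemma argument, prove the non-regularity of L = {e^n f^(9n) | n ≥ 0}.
Assume L is regular with pumping length p. Idea: pumping the e-block breaks the 1:9 ratio.
Choose s = e^p f^(9p) (length 10p ≥ p). By the pumping lemma, s = xyz with |xy| ≤ p, |y| > 0, so y = e^k with k ≥ 1. Then xy²z = e^(p+k) f^(9p). For this to be in L we would need 9p = 9(p+k), i.e. 9k = 0, contradicting k ≥ 1. So xy²z ∉ L.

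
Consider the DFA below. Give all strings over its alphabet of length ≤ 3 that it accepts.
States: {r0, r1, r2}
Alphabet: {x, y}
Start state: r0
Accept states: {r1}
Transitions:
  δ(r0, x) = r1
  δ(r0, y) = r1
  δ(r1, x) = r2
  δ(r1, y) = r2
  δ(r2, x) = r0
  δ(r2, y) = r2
x, y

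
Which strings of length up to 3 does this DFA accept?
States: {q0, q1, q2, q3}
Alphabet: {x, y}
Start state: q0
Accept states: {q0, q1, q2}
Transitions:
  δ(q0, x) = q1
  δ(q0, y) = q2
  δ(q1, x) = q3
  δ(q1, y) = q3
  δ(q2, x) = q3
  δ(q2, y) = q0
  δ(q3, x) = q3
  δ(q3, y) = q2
ε, x, y, yy, xxy, xyy, yxy, yyx, yyy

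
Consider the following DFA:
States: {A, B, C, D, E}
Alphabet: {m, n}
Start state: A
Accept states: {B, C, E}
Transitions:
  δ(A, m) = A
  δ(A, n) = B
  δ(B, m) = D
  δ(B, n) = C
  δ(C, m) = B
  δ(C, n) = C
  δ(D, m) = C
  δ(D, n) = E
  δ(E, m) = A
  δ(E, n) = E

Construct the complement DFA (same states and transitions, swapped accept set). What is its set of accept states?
Complement accept states = All states \ Original accept states
= {A, B, C, D, E} \ {B, C, E}
{A, D}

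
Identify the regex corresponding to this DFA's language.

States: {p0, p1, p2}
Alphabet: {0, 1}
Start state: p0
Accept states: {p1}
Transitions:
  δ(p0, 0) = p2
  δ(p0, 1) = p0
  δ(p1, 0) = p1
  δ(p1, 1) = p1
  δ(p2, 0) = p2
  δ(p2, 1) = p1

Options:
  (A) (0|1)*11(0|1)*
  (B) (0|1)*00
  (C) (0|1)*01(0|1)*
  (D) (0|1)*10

Check each option against the DFA on short strings; one disagreement eliminates an option:
  (A) (0|1)*11(0|1)*: on '01' the DFA goes p0 → p2 → p1 and accepts (p1 ∈ Accept), but the regex does not match it → eliminate
  (B) (0|1)*00: on '00' the DFA goes p0 → p2 → p2 and rejects (p2 ∉ Accept), but the regex matches it → eliminate
  (C) (0|1)*01(0|1)*: agrees with the DFA on every string of length ≤ 6
  (D) (0|1)*10: on '01' the DFA goes p0 → p2 → p1 and accepts (p1 ∈ Accept), but the regex does not match it → eliminate
Only (C) is consistent with the DFA.
(C) (0|1)*01(0|1)*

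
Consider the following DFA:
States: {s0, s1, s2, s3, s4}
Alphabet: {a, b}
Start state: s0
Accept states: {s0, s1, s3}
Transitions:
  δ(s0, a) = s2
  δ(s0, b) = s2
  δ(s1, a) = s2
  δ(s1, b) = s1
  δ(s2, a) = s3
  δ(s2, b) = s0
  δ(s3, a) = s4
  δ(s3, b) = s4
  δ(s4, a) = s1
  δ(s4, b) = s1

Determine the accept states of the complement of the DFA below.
Complement accept states = All states \ Original accept states
= {s0, s1, s2, s3, s4} \ {s0, s1, s3}
{s2, s4}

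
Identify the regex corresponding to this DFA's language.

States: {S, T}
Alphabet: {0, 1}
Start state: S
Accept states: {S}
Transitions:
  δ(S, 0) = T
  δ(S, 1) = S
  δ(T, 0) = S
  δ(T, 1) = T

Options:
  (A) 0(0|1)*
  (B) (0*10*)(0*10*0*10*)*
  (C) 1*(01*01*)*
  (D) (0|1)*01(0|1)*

Check each option against the DFA on short strings; one disagreement eliminates an option:
  (A) 0(0|1)*: on ε the DFA stays in S and accepts (S ∈ Accept), but the regex does not match it → eliminate
  (B) (0*10*)(0*10*0*10*)*: on ε the DFA stays in S and accepts (S ∈ Accept), but the regex does not match it → eliminate
  (C) 1*(01*01*)*: agrees with the DFA on every string of length ≤ 6
  (D) (0|1)*01(0|1)*: on ε the DFA stays in S and accepts (S ∈ Accept), but the regex does not match it → eliminate
Only (C) is consistent with the DFA.
(C) 1*(01*01*)*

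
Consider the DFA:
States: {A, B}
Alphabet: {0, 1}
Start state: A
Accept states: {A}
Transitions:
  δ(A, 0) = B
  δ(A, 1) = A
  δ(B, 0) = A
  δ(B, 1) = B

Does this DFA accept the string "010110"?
Processing string "010110":
  A --0--> B
  B --1--> B
  B --0--> A
  A --1--> A
  A --1--> A
  A --0--> B
Final state: B
Accept states: {A}
No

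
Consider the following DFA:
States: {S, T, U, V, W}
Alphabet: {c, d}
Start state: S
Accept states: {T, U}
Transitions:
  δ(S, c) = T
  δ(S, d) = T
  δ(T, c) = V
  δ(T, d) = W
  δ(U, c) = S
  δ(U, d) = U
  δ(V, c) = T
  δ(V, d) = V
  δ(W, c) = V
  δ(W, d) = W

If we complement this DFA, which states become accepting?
Complement accept states = All states \ Original accept states
= {S, T, U, V, W} \ {T, U}
{S, V, W}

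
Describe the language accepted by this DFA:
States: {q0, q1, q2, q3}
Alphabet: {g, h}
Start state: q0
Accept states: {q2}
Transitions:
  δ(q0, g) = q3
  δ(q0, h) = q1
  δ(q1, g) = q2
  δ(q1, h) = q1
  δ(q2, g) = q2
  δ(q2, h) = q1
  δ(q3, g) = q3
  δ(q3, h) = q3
Testing a few strings:
  'gggh' → reject
  'ghh' → reject
  'hghh' → reject
  'ggg' → reject
State roles: q0=no input read; q1=started with h, last symbol h; q2=started with h, last symbol g; q3=started with g (dead)
All strings over {g,h} that start with h and end with g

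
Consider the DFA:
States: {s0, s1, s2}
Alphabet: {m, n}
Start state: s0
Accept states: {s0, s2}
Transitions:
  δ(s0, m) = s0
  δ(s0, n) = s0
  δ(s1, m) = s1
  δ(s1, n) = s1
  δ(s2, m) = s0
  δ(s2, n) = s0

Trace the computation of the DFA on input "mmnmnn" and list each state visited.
read 'm': s0 → s0
  read 'm': s0 → s0
  read 'n': s0 → s0
  read 'm': s0 → s0
  read 'n': s0 → s0
  read 'n': s0 → s0
s0 -> s0 -> s0 -> s0 -> s0 -> s0 -> s0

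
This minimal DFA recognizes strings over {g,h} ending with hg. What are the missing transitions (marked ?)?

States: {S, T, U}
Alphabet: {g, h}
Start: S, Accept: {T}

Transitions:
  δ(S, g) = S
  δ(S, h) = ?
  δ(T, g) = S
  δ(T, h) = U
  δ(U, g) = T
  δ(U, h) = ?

From the language and accept set, identify what each state tracks — S: no suffix match; T: suffix is hg; U: one trailing h.
Each missing δ(q, a) is the state matching the new tracked value after reading a.
δ(S, h) = U; δ(U, h) = U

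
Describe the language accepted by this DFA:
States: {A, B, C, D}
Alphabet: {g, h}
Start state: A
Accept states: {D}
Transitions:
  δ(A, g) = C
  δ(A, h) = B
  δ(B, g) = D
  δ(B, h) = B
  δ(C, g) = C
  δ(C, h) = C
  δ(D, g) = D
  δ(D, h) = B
Testing a few strings:
  'hh' → reject
  'hg' → accept
  'gggg' → reject
  'gghh' → reject
State roles: A=no input read; B=started with h, last symbol h; C=started with g (dead); D=started with h, last symbol g
All strings over {g,h} that start with h and end with g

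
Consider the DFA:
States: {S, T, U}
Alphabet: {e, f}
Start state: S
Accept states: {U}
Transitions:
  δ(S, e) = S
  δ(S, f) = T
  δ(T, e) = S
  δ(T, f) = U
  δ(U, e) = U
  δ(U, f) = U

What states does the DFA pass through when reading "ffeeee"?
read 'f': S → T
  read 'f': T → U
  read 'e': U → U
  read 'e': U → U
  read 'e': U → U
  read 'e': U → U
S -> T -> U -> U -> U -> U -> U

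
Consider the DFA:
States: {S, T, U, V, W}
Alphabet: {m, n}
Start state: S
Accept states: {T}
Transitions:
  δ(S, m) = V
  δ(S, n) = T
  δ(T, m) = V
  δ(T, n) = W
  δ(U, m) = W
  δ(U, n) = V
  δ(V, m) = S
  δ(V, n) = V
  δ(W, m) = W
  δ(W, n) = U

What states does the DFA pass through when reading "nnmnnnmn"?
read 'n': S → T
  read 'n': T → W
  read 'm': W → W
  read 'n': W → U
  read 'n': U → V
  read 'n': V → V
  read 'm': V → S
  read 'n': S → T
S -> T -> W -> W -> U -> V -> V -> S -> T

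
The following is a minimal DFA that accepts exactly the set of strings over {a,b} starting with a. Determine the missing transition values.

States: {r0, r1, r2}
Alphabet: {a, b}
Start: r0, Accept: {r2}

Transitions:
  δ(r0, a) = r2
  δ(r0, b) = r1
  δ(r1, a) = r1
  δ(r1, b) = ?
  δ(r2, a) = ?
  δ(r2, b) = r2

From the language and accept set, identify what each state tracks — r0: no input read; r1: started with b (dead); r2: started with a.
Each missing δ(q, a) is the state matching the new tracked value after reading a.
δ(r1, b) = r1; δ(r2, a) = r2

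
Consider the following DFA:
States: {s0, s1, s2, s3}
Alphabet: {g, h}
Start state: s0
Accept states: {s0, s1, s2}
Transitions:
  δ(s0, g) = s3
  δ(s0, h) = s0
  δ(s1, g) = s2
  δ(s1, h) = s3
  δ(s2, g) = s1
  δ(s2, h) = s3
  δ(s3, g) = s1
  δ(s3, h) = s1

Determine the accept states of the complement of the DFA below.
Complement accept states = All states \ Original accept states
= {s0, s1, s2, s3} \ {s0, s1, s2}
{s3}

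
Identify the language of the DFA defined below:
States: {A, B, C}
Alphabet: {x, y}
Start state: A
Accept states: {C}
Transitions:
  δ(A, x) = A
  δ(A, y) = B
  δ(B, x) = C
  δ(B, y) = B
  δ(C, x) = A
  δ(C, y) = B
Testing a few strings:
  'yy' → reject
  'yyyx' → accept
  'yxxy' → reject
  'yxy' → reject
State roles: A=no suffix match; B=one trailing y; C=suffix is yx
All strings over {x,y} ending with yx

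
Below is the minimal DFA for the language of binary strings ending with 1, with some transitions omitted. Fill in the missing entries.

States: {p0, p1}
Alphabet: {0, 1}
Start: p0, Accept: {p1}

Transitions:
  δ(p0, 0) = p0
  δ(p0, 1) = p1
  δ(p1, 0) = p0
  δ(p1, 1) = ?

From the language and accept set, identify what each state tracks — p0: last symbol not 1; p1: last symbol is 1.
Each missing δ(q, a) is the state matching the new tracked value after reading a.
δ(p1, 1) = p1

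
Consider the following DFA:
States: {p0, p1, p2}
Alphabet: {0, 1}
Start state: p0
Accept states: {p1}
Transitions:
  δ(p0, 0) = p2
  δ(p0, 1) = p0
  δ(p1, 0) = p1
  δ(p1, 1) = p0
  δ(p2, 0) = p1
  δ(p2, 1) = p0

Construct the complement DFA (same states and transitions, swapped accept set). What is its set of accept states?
Complement accept states = All states \ Original accept states
= {p0, p1, p2} \ {p1}
{p0, p2}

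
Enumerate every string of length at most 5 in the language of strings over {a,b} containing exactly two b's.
bb, abb, bab, bba, aabb, abab, abba, baab, baba, bbaa, aaabb, aabab, aabba, abaab, ababa, abbaa, baaab, baaba, babaa, bbaaa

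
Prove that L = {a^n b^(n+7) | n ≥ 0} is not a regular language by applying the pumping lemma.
Assume L is regular with pumping length p. Idea: pumping the a-block breaks the fixed offset of 7.
Choose s = a^p b^(p+7) ∈ L. By the pumping lemma, s = xyz with |xy| ≤ p, |y| > 0, so y = a^k with k ≥ 1. Then xy²z = a^(p+k) b^(p+7). For this to be in L we would need p+7 = (p+k)+7, i.e. k = 0, contradicting k ≥ 1. So xy²z ∉ L.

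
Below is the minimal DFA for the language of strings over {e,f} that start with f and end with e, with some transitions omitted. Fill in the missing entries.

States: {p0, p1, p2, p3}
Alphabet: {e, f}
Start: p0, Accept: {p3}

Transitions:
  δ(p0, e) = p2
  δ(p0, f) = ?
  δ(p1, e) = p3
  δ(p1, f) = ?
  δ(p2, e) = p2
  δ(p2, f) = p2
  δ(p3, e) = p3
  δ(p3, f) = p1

From the language and accept set, identify what each state tracks — p0: no input read; p1: started with f, last symbol f; p2: started with e (dead); p3: started with f, last symbol e.
Each missing δ(q, a) is the state matching the new tracked value after reading a.
δ(p0, f) = p1; δ(p1, f) = p1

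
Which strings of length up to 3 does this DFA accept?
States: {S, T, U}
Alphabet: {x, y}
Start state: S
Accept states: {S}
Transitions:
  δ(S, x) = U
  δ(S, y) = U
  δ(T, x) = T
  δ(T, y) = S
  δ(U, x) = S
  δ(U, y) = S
ε, xx, xy, yx, yy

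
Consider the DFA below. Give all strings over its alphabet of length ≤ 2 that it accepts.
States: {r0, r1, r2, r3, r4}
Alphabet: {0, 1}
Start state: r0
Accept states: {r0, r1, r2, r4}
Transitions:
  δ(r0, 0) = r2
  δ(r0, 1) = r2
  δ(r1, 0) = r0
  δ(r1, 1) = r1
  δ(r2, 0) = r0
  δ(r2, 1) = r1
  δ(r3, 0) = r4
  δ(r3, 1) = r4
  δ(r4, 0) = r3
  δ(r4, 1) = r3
ε, 0, 1, 00, 01, 10, 11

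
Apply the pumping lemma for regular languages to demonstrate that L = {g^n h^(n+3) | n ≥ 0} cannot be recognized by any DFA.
Assume L is regular with pumping length p. Idea: pumping the g-block breaks the fixed offset of 3.
Choose s = g^p h^(p+3) ∈ L. By the pumping lemma, s = xyz with |xy| ≤ p, |y| > 0, so y = g^k with k ≥ 1. Then xy²z = g^(p+k) h^(p+3). For this to be in L we would need p+3 = (p+k)+3, i.e. k = 0, contradicting k ≥ 1. So xy²z ∉ L.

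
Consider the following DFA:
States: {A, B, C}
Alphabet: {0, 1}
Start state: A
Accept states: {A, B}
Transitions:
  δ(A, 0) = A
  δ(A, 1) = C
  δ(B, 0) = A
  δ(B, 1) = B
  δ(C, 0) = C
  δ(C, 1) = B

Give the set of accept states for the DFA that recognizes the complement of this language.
Complement accept states = All states \ Original accept states
= {A, B, C} \ {A, B}
{C}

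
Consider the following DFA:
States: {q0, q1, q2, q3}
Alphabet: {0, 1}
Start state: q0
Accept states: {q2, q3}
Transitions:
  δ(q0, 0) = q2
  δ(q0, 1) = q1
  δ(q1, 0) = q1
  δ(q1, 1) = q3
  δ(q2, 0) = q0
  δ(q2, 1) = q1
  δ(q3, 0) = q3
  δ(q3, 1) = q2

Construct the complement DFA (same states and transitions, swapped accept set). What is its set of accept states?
Complement accept states = All states \ Original accept states
= {q0, q1, q2, q3} \ {q2, q3}
{q0, q1}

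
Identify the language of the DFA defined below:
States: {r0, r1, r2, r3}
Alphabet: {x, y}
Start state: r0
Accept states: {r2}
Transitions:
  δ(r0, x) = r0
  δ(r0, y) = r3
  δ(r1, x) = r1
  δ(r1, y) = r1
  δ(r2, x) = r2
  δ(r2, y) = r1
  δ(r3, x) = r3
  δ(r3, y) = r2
Testing a few strings:
  'x' → reject
  'y' → reject
  'xy' → reject
  'xx' → reject
State roles: r0=zero y's; r1=≥ three y's (dead); r2=two y's; r3=one y
All strings over {x,y} containing exactly two y's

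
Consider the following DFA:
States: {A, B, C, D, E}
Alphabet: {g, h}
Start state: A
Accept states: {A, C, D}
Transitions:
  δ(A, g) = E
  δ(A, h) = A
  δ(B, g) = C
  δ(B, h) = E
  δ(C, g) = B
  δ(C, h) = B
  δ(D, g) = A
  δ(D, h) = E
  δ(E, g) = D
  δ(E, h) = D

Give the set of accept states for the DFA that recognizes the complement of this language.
Complement accept states = All states \ Original accept states
= {A, B, C, D, E} \ {A, C, D}
{B, E}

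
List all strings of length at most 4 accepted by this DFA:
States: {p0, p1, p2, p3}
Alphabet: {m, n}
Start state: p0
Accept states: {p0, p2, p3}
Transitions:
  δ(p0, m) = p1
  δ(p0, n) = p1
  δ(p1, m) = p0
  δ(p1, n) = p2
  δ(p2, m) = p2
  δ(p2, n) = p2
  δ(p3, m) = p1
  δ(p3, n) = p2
ε, mm, mn, nm, nn, mnm, mnn, nnm, nnn, mmmm, mmmn, mmnm, mmnn, mnmm, mnmn, mnnm, mnnn, nmmm, nmmn, nmnm, nmnn, nnmm, nnmn, nnnm, nnnn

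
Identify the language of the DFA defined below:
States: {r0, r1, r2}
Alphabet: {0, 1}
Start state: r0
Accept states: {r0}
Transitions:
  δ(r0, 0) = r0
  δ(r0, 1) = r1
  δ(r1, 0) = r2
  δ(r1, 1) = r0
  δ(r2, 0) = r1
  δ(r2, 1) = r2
Testing a few strings:
  '00' → accept
  '11' → accept
  '10' → reject
  '100' → reject
State roles: r0=value ≡ 0 (mod 3); r1=value ≡ 1 (mod 3); r2=value ≡ 2 (mod 3)
All binary strings representing a multiple of 3 (read in base 2; leading zeros allowed and ε counts as 0)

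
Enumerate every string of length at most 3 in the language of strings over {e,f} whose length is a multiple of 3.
ε, eee, eef, efe, eff, fee, fef, ffe, fff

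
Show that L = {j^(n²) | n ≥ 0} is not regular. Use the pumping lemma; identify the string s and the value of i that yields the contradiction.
Assume L is regular with pumping length p. Idea: pumping adds a fixed amount, but gaps between consecutive squares grow.
Choose s = j^(p²) (length p² ≥ p). By the pumping lemma, s = xyz with |xy| ≤ p, |y| > 0, so |y| = k with 1 ≤ k ≤ p. Then |xy²z| = p²+k. Since p² < p²+k ≤ p²+p < (p+1)², the length p²+k lies strictly between consecutive squares, so it is not a perfect square and xy²z ∉ L.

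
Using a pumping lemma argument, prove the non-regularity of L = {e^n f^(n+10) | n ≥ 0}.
Assume L is regular with pumping length p. Idea: pumping the e-block breaks the fixed offset of 10.
Choose s = e^p f^(p+10) ∈ L. By the pumping lemma, s = xyz with |xy| ≤ p, |y| > 0, so y = e^k with k ≥ 1. Then xy²z = e^(p+k) f^(p+10). For this to be in L we would need p+10 = (p+k)+10, i.e. k = 0, contradicting k ≥ 1. So xy²z ∉ L.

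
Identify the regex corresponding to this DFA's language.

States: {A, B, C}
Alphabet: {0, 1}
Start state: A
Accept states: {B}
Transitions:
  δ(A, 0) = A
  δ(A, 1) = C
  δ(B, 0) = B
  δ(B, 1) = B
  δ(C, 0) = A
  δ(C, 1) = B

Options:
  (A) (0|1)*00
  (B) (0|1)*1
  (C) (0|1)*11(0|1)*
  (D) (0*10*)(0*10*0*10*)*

Check each option against the DFA on short strings; one disagreement eliminates an option:
  (A) (0|1)*00: on '00' the DFA goes A → A → A and rejects (A ∉ Accept), but the regex matches it → eliminate
  (B) (0|1)*1: on '1' the DFA goes A → C and rejects (C ∉ Accept), but the regex matches it → eliminate
  (C) (0|1)*11(0|1)*: agrees with the DFA on every string of length ≤ 6
  (D) (0*10*)(0*10*0*10*)*: on '1' the DFA goes A → C and rejects (C ∉ Accept), but the regex matches it → eliminate
Only (C) is consistent with the DFA.
(C) (0|1)*11(0|1)*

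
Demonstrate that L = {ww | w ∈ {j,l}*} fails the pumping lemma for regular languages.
Assume L is regular with pumping length p. Idea: pumping the leading j-block breaks the equality of the two halves.
Choose s = j^p l j^p l ∈ L (with w = j^p l). |s| = 2p+2 ≥ p. By the pumping lemma, s = xyz with |xy| ≤ p, |y| > 0, so y = j^k with k ≥ 1, in the first j-block. Then xy²z = j^(p+k) l j^p l, of length 2p+2+k. If k is odd this length is odd, so it cannot be of the form ww. If k is even, each half has length p+1+k/2 ≤ p+k, so the first half lies entirely inside the leading j-block and contains no l, while the second half ends in l; the halves differ. Either way xy²z ∉ L.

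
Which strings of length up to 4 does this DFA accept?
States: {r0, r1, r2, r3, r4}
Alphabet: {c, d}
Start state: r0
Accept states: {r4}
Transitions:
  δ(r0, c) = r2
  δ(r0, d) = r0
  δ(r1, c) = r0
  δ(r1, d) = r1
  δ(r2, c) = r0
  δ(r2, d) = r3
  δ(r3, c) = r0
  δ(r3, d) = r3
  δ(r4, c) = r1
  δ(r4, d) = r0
None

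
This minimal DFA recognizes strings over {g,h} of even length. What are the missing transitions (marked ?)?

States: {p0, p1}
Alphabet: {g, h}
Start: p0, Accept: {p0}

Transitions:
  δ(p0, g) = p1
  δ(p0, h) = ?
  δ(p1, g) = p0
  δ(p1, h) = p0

From the language and accept set, identify what each state tracks — p0: even length so far; p1: odd length so far.
Each missing δ(q, a) is the state matching the new tracked value after reading a.
δ(p0, h) = p1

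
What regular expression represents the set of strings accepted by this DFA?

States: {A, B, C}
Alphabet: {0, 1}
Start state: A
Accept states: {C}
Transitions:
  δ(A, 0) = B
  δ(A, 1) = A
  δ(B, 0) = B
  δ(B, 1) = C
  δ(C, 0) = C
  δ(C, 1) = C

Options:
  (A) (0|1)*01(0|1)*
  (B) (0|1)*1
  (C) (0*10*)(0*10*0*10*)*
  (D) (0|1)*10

Check each option against the DFA on short strings; one disagreement eliminates an option:
  (A) (0|1)*01(0|1)*: agrees with the DFA on every string of length ≤ 6
  (B) (0|1)*1: on '1' the DFA goes A → A and rejects (A ∉ Accept), but the regex matches it → eliminate
  (C) (0*10*)(0*10*0*10*)*: on '1' the DFA goes A → A and rejects (A ∉ Accept), but the regex matches it → eliminate
  (D) (0|1)*10: on '01' the DFA goes A → B → C and accepts (C ∈ Accept), but the regex does not match it → eliminate
Only (A) is consistent with the DFA.
(A) (0|1)*01(0|1)*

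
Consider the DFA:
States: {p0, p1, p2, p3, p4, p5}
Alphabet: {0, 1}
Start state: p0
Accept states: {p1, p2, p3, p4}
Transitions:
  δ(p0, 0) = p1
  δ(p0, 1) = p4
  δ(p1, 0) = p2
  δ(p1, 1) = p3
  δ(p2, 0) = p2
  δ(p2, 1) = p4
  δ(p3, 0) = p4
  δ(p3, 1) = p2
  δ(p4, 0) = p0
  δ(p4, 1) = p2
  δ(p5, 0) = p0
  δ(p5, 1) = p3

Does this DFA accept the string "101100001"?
Processing string "101100001":
  p0 --1--> p4
  p4 --0--> p0
  p0 --1--> p4
  p4 --1--> p2
  p2 --0--> p2
  p2 --0--> p2
  p2 --0--> p2
  p2 --0--> p2
  p2 --1--> p4
Final state: p4
Accept states: {p1, p2, p3, p4}
Yes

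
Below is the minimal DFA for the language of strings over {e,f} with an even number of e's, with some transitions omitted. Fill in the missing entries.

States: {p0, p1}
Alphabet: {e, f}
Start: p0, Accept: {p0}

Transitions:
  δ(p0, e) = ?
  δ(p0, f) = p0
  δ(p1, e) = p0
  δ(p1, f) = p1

From the language and accept set, identify what each state tracks — p0: even number of e's so far; p1: odd number of e's so far.
Each missing δ(q, a) is the state matching the new tracked value after reading a.
δ(p0, e) = p1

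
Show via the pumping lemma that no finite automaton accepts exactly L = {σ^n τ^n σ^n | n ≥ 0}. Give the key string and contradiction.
Assume L is regular with pumping length p. Idea: pumping the first σ-block unbalances it against the other two.
Choose s = σ^p τ^p σ^p ∈ L (|s| = 3p ≥ p). By the pumping lemma, s = xyz with |xy| ≤ p, |y| > 0, so y = σ^k with k ≥ 1, inside the first σ-block. Then xy²z = σ^(p+k) τ^p σ^p. The first block has length p+k ≠ p, so the three block lengths are no longer equal and xy²z ∉ L.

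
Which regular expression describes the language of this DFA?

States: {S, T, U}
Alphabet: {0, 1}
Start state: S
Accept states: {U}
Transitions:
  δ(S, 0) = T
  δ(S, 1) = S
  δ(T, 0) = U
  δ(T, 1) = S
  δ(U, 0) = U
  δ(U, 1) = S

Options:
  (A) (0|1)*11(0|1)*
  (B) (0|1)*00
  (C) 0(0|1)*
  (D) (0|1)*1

Check each option against the DFA on short strings; one disagreement eliminates an option:
  (A) (0|1)*11(0|1)*: on '00' the DFA goes S → T → U and accepts (U ∈ Accept), but the regex does not match it → eliminate
  (B) (0|1)*00: agrees with the DFA on every string of length ≤ 6
  (C) 0(0|1)*: on '0' the DFA goes S → T and rejects (T ∉ Accept), but the regex matches it → eliminate
  (D) (0|1)*1: on '1' the DFA goes S → S and rejects (S ∉ Accept), but the regex matches it → eliminate
Only (B) is consistent with the DFA.
(B) (0|1)*00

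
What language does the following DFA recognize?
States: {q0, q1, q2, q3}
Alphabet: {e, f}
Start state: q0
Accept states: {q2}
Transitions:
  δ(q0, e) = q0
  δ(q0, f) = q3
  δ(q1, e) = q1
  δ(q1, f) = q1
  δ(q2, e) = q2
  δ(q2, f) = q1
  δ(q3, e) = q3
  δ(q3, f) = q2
Testing a few strings:
  'efff' → reject
  'eeff' → accept
  'ff' → accept
  'ffef' → reject
State roles: q0=zero f's; q1=≥ three f's (dead); q2=two f's; q3=one f
All strings over {e,f} containing exactly two f's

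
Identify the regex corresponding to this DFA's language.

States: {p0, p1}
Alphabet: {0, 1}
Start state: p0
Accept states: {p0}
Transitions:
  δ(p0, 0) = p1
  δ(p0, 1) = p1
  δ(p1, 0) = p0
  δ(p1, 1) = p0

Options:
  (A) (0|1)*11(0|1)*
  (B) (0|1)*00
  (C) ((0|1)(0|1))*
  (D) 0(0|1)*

Check each option against the DFA on short strings; one disagreement eliminates an option:
  (A) (0|1)*11(0|1)*: on ε the DFA stays in p0 and accepts (p0 ∈ Accept), but the regex does not match it → eliminate
  (B) (0|1)*00: on ε the DFA stays in p0 and accepts (p0 ∈ Accept), but the regex does not match it → eliminate
  (C) ((0|1)(0|1))*: agrees with the DFA on every string of length ≤ 6
  (D) 0(0|1)*: on ε the DFA stays in p0 and accepts (p0 ∈ Accept), but the regex does not match it → eliminate
Only (C) is consistent with the DFA.
(C) ((0|1)(0|1))*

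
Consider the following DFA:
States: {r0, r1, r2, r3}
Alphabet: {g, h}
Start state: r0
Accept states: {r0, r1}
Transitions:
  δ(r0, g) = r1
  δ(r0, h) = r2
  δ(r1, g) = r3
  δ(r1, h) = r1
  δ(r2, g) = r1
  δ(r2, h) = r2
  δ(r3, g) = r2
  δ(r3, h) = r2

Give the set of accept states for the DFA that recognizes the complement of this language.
Complement accept states = All states \ Original accept states
= {r0, r1, r2, r3} \ {r0, r1}
{r2, r3}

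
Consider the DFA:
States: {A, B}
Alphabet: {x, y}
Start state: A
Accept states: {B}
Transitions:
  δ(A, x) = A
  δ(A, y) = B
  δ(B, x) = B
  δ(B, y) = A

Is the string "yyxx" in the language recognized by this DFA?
Processing string "yyxx":
  A --y--> B
  B --y--> A
  A --x--> A
  A --x--> A
Final state: A
Accept states: {B}
No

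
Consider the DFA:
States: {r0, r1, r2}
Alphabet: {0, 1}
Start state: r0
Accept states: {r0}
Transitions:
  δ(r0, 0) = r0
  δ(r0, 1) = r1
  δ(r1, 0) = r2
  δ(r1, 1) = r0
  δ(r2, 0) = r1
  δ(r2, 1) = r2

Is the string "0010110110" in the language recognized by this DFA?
Processing string "0010110110":
  r0 --0--> r0
  r0 --0--> r0
  r0 --1--> r1
  r1 --0--> r2
  r2 --1--> r2
  r2 --1--> r2
  r2 --0--> r1
  r1 --1--> r0
  r0 --1--> r1
  r1 --0--> r2
Final state: r2
Accept states: {r0}
No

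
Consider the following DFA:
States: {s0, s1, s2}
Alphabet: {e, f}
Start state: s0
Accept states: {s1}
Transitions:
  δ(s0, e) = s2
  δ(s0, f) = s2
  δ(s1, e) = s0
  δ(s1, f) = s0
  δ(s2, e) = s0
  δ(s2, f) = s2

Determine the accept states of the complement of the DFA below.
Complement accept states = All states \ Original accept states
= {s0, s1, s2} \ {s1}
{s0, s2}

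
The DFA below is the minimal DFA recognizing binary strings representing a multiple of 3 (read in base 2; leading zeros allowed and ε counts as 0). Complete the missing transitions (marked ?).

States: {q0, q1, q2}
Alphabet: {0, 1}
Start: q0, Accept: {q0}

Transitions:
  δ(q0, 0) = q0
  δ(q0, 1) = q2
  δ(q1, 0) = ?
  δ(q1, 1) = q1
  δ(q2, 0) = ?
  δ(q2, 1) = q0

From the language and accept set, identify what each state tracks — q0: value ≡ 0 (mod 3); q1: value ≡ 2 (mod 3); q2: value ≡ 1 (mod 3).
Each missing δ(q, a) is the state matching the new tracked value after reading a.
δ(q1, 0) = q2; δ(q2, 0) = q1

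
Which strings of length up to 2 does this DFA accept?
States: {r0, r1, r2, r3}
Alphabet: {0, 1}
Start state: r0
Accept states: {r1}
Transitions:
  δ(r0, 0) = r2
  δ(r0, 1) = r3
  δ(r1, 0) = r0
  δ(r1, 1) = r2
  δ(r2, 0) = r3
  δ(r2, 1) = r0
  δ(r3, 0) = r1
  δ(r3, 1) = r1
10, 11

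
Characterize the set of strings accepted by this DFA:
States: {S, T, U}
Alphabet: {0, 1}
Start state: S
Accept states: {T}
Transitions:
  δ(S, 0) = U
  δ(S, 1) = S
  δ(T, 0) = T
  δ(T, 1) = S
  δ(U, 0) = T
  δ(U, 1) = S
Testing a few strings:
  '1' → reject
  '11' → reject
  '010' → reject
  '110' → reject
State roles: S=last symbol not 0; T=two trailing 0's; U=one trailing 0
All binary strings ending with 00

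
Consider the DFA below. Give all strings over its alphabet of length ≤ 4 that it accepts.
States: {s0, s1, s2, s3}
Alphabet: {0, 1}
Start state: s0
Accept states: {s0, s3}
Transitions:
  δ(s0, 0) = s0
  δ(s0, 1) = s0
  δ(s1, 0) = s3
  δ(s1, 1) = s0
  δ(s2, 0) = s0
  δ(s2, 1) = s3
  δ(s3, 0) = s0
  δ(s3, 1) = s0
ε, 0, 1, 00, 01, 10, 11, 000, 001, 010, 011, 100, 101, 110, 111, 0000, 0001, 0010, 0011, 0100, 0101, 0110, 0111, 1000, 1001, 1010, 1011, 1100, 1101, 1110, 1111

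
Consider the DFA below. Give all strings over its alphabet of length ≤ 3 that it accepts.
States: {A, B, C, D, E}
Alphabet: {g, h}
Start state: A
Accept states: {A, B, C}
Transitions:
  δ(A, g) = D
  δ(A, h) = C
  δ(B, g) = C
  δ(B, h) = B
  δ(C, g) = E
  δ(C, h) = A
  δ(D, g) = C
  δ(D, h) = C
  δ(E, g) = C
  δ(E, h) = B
ε, h, gg, gh, hh, ggh, ghh, hgg, hgh, hhh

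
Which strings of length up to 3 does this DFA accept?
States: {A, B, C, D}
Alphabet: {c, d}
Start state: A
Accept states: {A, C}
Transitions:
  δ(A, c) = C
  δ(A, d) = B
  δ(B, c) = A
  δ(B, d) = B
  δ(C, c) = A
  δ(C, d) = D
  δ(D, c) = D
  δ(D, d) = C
ε, c, cc, dc, ccc, cdd, dcc, ddc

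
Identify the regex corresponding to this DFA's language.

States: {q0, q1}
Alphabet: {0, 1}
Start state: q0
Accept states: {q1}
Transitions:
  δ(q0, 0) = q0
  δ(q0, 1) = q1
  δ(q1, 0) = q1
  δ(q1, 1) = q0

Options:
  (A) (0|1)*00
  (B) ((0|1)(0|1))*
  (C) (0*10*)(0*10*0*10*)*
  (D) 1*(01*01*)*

Check each option against the DFA on short strings; one disagreement eliminates an option:
  (A) (0|1)*00: on '1' the DFA goes q0 → q1 and accepts (q1 ∈ Accept), but the regex does not match it → eliminate
  (B) ((0|1)(0|1))*: on ε the DFA stays in q0 and rejects (q0 ∉ Accept), but the regex matches it → eliminate
  (C) (0*10*)(0*10*0*10*)*: agrees with the DFA on every string of length ≤ 6
  (D) 1*(01*01*)*: on ε the DFA stays in q0 and rejects (q0 ∉ Accept), but the regex matches it → eliminate
Only (C) is consistent with the DFA.
(C) (0*10*)(0*10*0*10*)*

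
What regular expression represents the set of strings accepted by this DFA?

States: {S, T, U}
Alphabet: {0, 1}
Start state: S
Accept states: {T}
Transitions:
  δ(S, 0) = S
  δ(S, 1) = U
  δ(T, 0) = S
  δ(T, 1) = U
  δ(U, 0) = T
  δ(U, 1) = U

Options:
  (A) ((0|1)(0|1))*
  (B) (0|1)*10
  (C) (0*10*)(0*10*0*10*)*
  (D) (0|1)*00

Check each option against the DFA on short strings; one disagreement eliminates an option:
  (A) ((0|1)(0|1))*: on ε the DFA stays in S and rejects (S ∉ Accept), but the regex matches it → eliminate
  (B) (0|1)*10: agrees with the DFA on every string of length ≤ 6
  (C) (0*10*)(0*10*0*10*)*: on '1' the DFA goes S → U and rejects (U ∉ Accept), but the regex matches it → eliminate
  (D) (0|1)*00: on '00' the DFA goes S → S → S and rejects (S ∉ Accept), but the regex matches it → eliminate
Only (B) is consistent with the DFA.
(B) (0|1)*10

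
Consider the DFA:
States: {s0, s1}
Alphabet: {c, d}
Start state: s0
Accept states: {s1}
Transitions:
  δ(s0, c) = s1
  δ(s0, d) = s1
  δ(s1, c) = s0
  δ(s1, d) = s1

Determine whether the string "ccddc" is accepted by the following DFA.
Processing string "ccddc":
  s0 --c--> s1
  s1 --c--> s0
  s0 --d--> s1
  s1 --d--> s1
  s1 --c--> s0
Final state: s0
Accept states: {s1}
No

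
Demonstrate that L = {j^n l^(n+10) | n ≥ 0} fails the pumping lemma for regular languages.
Assume L is regular with pumping length p. Idea: pumping the j-block breaks the fixed offset of 10.
Choose s = j^p l^(p+10) ∈ L. By the pumping lemma, s = xyz with |xy| ≤ p, |y| > 0, so y = j^k with k ≥ 1. Then xy²z = j^(p+k) l^(p+10). For this to be in L we would need p+10 = (p+k)+10, i.e. k = 0, contradicting k ≥ 1. So xy²z ∉ L.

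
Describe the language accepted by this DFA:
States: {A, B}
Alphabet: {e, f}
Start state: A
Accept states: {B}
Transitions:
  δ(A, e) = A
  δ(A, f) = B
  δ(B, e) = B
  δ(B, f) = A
Testing a few strings:
  'fe' → accept
  'fef' → reject
  'ee' → reject
  'f' → accept
State roles: A=even number of f's so far; B=odd number of f's so far
All strings over {e,f} with an odd number of f's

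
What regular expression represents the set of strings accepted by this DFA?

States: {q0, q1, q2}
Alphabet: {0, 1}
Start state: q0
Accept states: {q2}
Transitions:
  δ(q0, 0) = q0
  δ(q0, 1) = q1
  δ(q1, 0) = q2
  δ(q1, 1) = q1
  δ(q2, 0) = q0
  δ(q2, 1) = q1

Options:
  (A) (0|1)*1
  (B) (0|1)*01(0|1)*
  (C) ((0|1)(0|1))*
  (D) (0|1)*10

Check each option against the DFA on short strings; one disagreement eliminates an option:
  (A) (0|1)*1: on '1' the DFA goes q0 → q1 and rejects (q1 ∉ Accept), but the regex matches it → eliminate
  (B) (0|1)*01(0|1)*: on '01' the DFA goes q0 → q0 → q1 and rejects (q1 ∉ Accept), but the regex matches it → eliminate
  (C) ((0|1)(0|1))*: on ε the DFA stays in q0 and rejects (q0 ∉ Accept), but the regex matches it → eliminate
  (D) (0|1)*10: agrees with the DFA on every string of length ≤ 6
Only (D) is consistent with the DFA.
(D) (0|1)*10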